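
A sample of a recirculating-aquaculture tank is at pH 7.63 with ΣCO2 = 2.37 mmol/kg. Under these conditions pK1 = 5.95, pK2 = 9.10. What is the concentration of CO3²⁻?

[CO3²⁻] = 0.0761 mmol/kg

α₂ = 1 / (1 + [H⁺]/K2 + [H⁺]²/(K1K2)) = 1 / (1 + 10^+1.47 + 10^-0.21)
   = 1 / (1 + 29.512 + 0.61660) = 1/31.129 = 0.03212
[CO3²⁻] = α₂ × DIC = 0.03212 × 2.37 = 0.0761 mmol/kg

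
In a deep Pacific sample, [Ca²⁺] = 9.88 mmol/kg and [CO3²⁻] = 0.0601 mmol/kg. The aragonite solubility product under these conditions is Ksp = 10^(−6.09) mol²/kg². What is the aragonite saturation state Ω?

Ω = 0.731

Ksp = 10^(−6.09) = 8.128×10^-7
Ω = [Ca²⁺][CO3²⁻]/Ksp = (9.88×10^-3)(0.0601×10^-3) / 8.128×10^-7 = 0.731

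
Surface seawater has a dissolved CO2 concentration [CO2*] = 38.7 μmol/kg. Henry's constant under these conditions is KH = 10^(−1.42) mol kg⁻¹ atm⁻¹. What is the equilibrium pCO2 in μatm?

pCO2 = 1020 μatm

KH = 10^(−1.42) = 3.802×10^-2 mol kg⁻¹ atm⁻¹
pCO2 = [CO2*]/KH = 38.7×10^-6 / 3.802×10^-2 = 1.02×10^-3 atm = 1020 μatm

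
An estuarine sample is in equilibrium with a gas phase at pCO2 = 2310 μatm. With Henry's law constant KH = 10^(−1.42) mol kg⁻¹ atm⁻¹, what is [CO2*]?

[CO2*] = 87.8 μmol/kg

KH = 10^(−1.42) = 3.802×10^-2 mol kg⁻¹ atm⁻¹
[CO2*] = KH · pCO2 = 3.802×10^-2 × 2310×10^-6 atm = 8.78×10^-5 mol/kg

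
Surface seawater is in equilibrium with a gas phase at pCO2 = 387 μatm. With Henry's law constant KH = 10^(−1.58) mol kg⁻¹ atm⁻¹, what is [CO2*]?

KH = 10^(−1.58) = 2.630×10^-2 mol kg⁻¹ atm⁻¹
[CO2*] = KH · pCO2 = 2.630×10^-2 × 387×10^-6 atm = 1.02×10^-5 mol/kg

[CO2*] = 10.2 μmol/kg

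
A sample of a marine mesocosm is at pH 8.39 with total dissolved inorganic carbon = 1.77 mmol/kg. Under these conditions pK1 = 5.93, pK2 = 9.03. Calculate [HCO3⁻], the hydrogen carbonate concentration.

α₁ = 1 / (1 + [H⁺]/K1 + K2/[H⁺]) = 1 / (1 + 10^-2.46 + 10^-0.64)
   = 1 / (1 + 0.0034674 + 0.22909) = 1/1.2326 = 0.8113
[HCO3⁻] = α₁ × DIC = 0.8113 × 1.77 = 1.44 mmol/kg

[HCO3⁻] = 1.44 mmol/kg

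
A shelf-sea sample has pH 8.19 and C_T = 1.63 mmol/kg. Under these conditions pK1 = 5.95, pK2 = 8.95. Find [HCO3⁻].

α₁ = 1 / (1 + [H⁺]/K1 + K2/[H⁺]) = 1 / (1 + 10^-2.24 + 10^-0.76)
   = 1 / (1 + 0.0057544 + 0.17378) = 1/1.1795 = 0.8478
[HCO3⁻] = α₁ × DIC = 0.8478 × 1.63 = 1.38 mmol/kg

[HCO3⁻] = 1.38 mmol/kg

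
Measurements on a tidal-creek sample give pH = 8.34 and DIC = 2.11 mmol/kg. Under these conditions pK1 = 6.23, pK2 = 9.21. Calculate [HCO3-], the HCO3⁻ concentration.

[HCO3⁻] = 1.85 mmol/kg

α₁ = 1 / (1 + [H⁺]/K1 + K2/[H⁺]) = 1 / (1 + 10^-2.11 + 10^-0.87)
   = 1 / (1 + 0.0077625 + 0.13490) = 1/1.1427 = 0.8752
[HCO3⁻] = α₁ × DIC = 0.8752 × 2.11 = 1.85 mmol/kg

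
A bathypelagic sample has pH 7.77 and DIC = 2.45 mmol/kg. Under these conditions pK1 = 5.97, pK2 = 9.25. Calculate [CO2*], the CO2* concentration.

α₀ = 1 / (1 + K1/[H⁺] + K1K2/[H⁺]²) = 1 / (1 + 10^+1.80 + 10^+0.32)
   = 1 / (1 + 63.096 + 2.0893) = 1/66.185 = 0.01511
[CO2*] = α₀ × DIC = 0.01511 × 2.45 = 0.0370 mmol/kg

[CO2*] = 0.0370 mmol/kg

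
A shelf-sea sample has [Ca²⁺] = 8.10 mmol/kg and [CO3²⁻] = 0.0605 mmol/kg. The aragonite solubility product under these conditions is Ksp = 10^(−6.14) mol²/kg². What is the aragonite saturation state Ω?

Ksp = 10^(−6.14) = 7.244×10^-7
Ω = [Ca²⁺][CO3²⁻]/Ksp = (8.10×10^-3)(0.0605×10^-3) / 7.244×10^-7 = 0.676

Ω = 0.676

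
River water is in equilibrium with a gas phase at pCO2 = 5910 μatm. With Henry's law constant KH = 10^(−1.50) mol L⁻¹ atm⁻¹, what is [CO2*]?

[CO2*] = 187 μmol/L

KH = 10^(−1.50) = 3.162×10^-2 mol L⁻¹ atm⁻¹
[CO2*] = KH · pCO2 = 3.162×10^-2 × 5910×10^-6 atm = 1.87×10^-4 mol/L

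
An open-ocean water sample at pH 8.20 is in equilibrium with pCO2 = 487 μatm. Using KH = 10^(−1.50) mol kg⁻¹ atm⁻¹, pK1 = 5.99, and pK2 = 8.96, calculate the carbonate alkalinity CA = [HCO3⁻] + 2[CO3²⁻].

CA = 3.37 mmol/kg

[CO2*] = KH · pCO2 = 10^(−1.50) × 487×10^-6 = 1.540×10^-5 mol/kg
α₀ = 1/(1 + K1/[H⁺] + K1K2/[H⁺]²) = 1/(1 + 10^+2.21 + 10^+1.45) = 0.005226
DIC = [CO2*]/α₀ = 1.540×10^-5 / 0.005226 = 2.947 mmol/kg
CA = (α₁ + 2α₂)·DIC = (0.8475 + 2×0.1473) × 2.947 = 3.37 mmol/kg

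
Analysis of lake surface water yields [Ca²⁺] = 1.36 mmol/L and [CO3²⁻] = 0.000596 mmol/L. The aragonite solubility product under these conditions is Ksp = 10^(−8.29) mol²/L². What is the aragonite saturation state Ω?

Ksp = 10^(−8.29) = 5.129×10^-9
Ω = [Ca²⁺][CO3²⁻]/Ksp = (1.36×10^-3)(0.000596×10^-3) / 5.129×10^-9 = 0.158

Ω = 0.158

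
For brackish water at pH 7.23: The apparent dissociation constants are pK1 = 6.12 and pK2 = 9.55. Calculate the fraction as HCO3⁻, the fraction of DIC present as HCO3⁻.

α₁ = 1 / (1 + [H⁺]/K1 + K2/[H⁺]) = 1 / (1 + 10^-1.11 + 10^-2.32)
   = 1 / (1 + 0.077625 + 0.0047863) = 1/1.0824 = 0.9239

α₁ = 0.924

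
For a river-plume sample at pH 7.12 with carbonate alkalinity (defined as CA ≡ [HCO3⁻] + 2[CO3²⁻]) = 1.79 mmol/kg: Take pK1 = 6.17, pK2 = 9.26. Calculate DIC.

DIC = 1.98 mmol/kg

CA = [HCO3⁻] + 2[CO3²⁻] = (α₁ + 2α₂)·DIC
At pH 7.12: [H⁺]/K1 = 10^-0.95 = 0.11220, K2/[H⁺] = 10^-2.14 = 0.0072444
α₁ = 1/(1 + 0.11220 + 0.0072444) = 1/1.1194 = 0.8933; α₂ = α₁·K2/[H⁺] = 0.006471
α₁ + 2α₂ = 0.9062
DIC = CA / (α₁ + 2α₂) = 1.79 / 0.9062 = 1.98 mmol/kg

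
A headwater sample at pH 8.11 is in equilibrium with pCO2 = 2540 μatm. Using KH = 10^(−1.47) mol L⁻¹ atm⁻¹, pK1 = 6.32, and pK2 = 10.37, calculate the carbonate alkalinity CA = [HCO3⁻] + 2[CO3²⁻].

[CO2*] = KH · pCO2 = 10^(−1.47) × 2540×10^-6 = 8.607×10^-5 mol/L
α₀ = 1/(1 + K1/[H⁺] + K1K2/[H⁺]²) = 1/(1 + 10^+1.79 + 10^-0.47) = 0.01587
DIC = [CO2*]/α₀ = 8.607×10^-5 / 0.01587 = 5.422 mmol/L
CA = (α₁ + 2α₂)·DIC = (0.9787 + 2×0.005379) × 5.422 = 5.37 mmol/L

CA = 5.37 mmol/L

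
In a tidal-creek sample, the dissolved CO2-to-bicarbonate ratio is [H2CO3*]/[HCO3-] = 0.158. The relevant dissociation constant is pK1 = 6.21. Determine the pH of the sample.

From K1 = [H⁺][HCO3-]/[H2CO3*]:  pH = pK1 − log₁₀([H2CO3*]/[HCO3-])
log₁₀(0.158) = -0.801
pH = 6.21 − (-0.801) = 7.01

pH = 7.01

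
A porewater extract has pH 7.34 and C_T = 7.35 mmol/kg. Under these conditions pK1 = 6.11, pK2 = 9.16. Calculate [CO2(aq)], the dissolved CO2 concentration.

[CO2*] = 0.403 mmol/kg

α₀ = 1 / (1 + K1/[H⁺] + K1K2/[H⁺]²) = 1 / (1 + 10^+1.23 + 10^-0.59)
   = 1 / (1 + 16.982 + 0.25704) = 1/18.239 = 0.05483
[CO2*] = α₀ × DIC = 0.05483 × 7.35 = 0.403 mmol/kg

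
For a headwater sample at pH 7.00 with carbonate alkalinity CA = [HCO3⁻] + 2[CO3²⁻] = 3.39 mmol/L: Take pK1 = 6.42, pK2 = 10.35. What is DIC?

DIC = 4.28 mmol/L

CA = [HCO3⁻] + 2[CO3²⁻] = (α₁ + 2α₂)·DIC
At pH 7.00: [H⁺]/K1 = 10^-0.58 = 0.26303, K2/[H⁺] = 10^-3.35 = 0.00044668
α₁ = 1/(1 + 0.26303 + 0.00044668) = 1/1.2635 = 0.7915; α₂ = α₁·K2/[H⁺] = 0.0003535
α₁ + 2α₂ = 0.7922
DIC = CA / (α₁ + 2α₂) = 3.39 / 0.7922 = 4.28 mmol/L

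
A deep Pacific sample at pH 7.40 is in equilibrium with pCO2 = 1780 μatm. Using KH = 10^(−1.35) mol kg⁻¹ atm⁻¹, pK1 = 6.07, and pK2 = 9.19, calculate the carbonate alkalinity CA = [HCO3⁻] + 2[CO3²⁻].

CA = 1.76 mmol/kg

[CO2*] = KH · pCO2 = 10^(−1.35) × 1780×10^-6 = 7.951×10^-5 mol/kg
α₀ = 1/(1 + K1/[H⁺] + K1K2/[H⁺]²) = 1/(1 + 10^+1.33 + 10^-0.46) = 0.04400
DIC = [CO2*]/α₀ = 7.951×10^-5 / 0.04400 = 1.807 mmol/kg
CA = (α₁ + 2α₂)·DIC = (0.9407 + 2×0.01526) × 1.807 = 1.76 mmol/kg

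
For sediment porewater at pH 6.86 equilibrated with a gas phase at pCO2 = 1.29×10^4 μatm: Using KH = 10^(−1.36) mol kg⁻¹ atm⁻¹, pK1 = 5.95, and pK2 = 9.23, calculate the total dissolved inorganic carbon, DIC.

[CO2*] = KH · pCO2 = 10^(−1.36) × 1.29×10^4×10^-6 = 5.631×10^-4 mol/kg
α₀ = 1/(1 + K1/[H⁺] + K1K2/[H⁺]²) = 1/(1 + 10^+0.91 + 10^-1.46) = 0.1091
DIC = [CO2*]/α₀ = 5.631×10^-4 / 0.1091 = 5.16 mmol/kg

DIC = 5.16 mmol/kg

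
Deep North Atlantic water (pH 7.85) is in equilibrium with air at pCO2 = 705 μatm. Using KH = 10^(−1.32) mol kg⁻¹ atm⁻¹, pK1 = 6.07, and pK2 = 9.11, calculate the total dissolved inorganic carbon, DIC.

[CO2*] = KH · pCO2 = 10^(−1.32) × 705×10^-6 = 3.374×10^-5 mol/kg
α₀ = 1/(1 + K1/[H⁺] + K1K2/[H⁺]²) = 1/(1 + 10^+1.78 + 10^+0.52) = 0.01549
DIC = [CO2*]/α₀ = 3.374×10^-5 / 0.01549 = 2.18 mmol/kg

DIC = 2.18 mmol/kg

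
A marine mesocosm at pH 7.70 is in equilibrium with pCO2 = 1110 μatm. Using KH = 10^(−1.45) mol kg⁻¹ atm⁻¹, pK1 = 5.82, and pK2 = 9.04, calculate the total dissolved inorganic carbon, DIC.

DIC = 3.16 mmol/kg

[CO2*] = KH · pCO2 = 10^(−1.45) × 1110×10^-6 = 3.938×10^-5 mol/kg
α₀ = 1/(1 + K1/[H⁺] + K1K2/[H⁺]²) = 1/(1 + 10^+1.88 + 10^+0.54) = 0.01245
DIC = [CO2*]/α₀ = 3.938×10^-5 / 0.01245 = 3.16 mmol/kg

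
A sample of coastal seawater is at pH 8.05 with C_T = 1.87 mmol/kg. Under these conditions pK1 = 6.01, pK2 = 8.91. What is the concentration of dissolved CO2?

[CO2*] = 14.9 μmol/kg

α₀ = 1 / (1 + K1/[H⁺] + K1K2/[H⁺]²) = 1 / (1 + 10^+2.04 + 10^+1.18)
   = 1 / (1 + 109.65 + 15.136) = 1/125.78 = 0.007950
[CO2*] = α₀ × DIC = 0.007950 × 1.87 = 0.0149 mmol/kg = 14.9 μmol/kg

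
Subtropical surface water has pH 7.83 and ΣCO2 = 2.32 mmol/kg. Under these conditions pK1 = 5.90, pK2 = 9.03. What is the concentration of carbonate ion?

[CO3²⁻] = 0.136 mmol/kg

α₂ = 1 / (1 + [H⁺]/K2 + [H⁺]²/(K1K2)) = 1 / (1 + 10^+1.20 + 10^-0.73)
   = 1 / (1 + 15.849 + 0.18621) = 1/17.035 = 0.05870
[CO3²⁻] = α₂ × DIC = 0.05870 × 2.32 = 0.136 mmol/kg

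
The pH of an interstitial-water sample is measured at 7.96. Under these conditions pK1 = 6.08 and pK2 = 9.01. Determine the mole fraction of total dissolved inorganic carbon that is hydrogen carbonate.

α₁ = 1 / (1 + [H⁺]/K1 + K2/[H⁺]) = 1 / (1 + 10^-1.88 + 10^-1.05)
   = 1 / (1 + 0.013183 + 0.089125) = 1/1.1023 = 0.9072

α₁ = 0.907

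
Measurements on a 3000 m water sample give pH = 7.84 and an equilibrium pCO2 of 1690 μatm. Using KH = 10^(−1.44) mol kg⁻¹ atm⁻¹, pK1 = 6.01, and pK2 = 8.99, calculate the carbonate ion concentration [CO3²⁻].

[CO3²⁻] = 0.294 mmol/kg

[CO2*] = KH · pCO2 = 10^(−1.44) × 1690×10^-6 = 6.136×10^-5 mol/kg
α₀ = 1/(1 + K1/[H⁺] + K1K2/[H⁺]²) = 1/(1 + 10^+1.83 + 10^+0.68) = 0.01362
DIC = [CO2*]/α₀ = 6.136×10^-5 / 0.01362 = 4.504 mmol/kg
[CO3²⁻] = α₂·DIC; α₂ = 0.06521, so [CO3²⁻] = 0.06521 × 4.504 = 0.294 mmol/kg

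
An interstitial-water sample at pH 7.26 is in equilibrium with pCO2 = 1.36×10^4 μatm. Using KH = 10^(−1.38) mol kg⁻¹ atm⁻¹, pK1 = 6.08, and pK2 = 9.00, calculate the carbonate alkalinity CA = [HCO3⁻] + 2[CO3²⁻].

CA = 8.89 mmol/kg

[CO2*] = KH · pCO2 = 10^(−1.38) × 1.36×10^4×10^-6 = 5.669×10^-4 mol/kg
α₀ = 1/(1 + K1/[H⁺] + K1K2/[H⁺]²) = 1/(1 + 10^+1.18 + 10^-0.56) = 0.06093
DIC = [CO2*]/α₀ = 5.669×10^-4 / 0.06093 = 9.304 mmol/kg
CA = (α₁ + 2α₂)·DIC = (0.9223 + 2×0.01678) × 9.304 = 8.89 mmol/kg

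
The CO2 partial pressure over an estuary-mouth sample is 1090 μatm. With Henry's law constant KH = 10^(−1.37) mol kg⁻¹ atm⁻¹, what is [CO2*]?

KH = 10^(−1.37) = 4.266×10^-2 mol kg⁻¹ atm⁻¹
[CO2*] = KH · pCO2 = 4.266×10^-2 × 1090×10^-6 atm = 4.65×10^-5 mol/kg

[CO2*] = 46.5 μmol/kg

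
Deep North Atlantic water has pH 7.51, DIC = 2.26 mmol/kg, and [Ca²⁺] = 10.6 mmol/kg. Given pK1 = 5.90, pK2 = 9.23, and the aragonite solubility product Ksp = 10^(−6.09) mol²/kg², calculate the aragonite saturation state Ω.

Ω = 0.538

α₂ = 1 / (1 + [H⁺]/K2 + [H⁺]²/(K1K2)) = 1 / (1 + 10^+1.72 + 10^+0.11)
   = 1 / (1 + 52.481 + 1.2882) = 1/54.769 = 0.01826
[CO3²⁻] = α₂ × DIC = 0.01826 × 2.26 = 0.04126 mmol/kg
Ksp = 10^(−6.09) = 8.128×10^-7
Ω = [Ca²⁺][CO3²⁻]/Ksp = (10.6×10^-3)(4.126×10^-5) / 8.128×10^-7 = 0.538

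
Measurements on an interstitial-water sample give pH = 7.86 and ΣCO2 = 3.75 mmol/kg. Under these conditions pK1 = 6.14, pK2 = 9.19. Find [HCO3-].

α₁ = 1 / (1 + [H⁺]/K1 + K2/[H⁺]) = 1 / (1 + 10^-1.72 + 10^-1.33)
   = 1 / (1 + 0.019055 + 0.046774) = 1/1.0658 = 0.9382
[HCO3⁻] = α₁ × DIC = 0.9382 × 3.75 = 3.52 mmol/kg

[HCO3⁻] = 3.52 mmol/kg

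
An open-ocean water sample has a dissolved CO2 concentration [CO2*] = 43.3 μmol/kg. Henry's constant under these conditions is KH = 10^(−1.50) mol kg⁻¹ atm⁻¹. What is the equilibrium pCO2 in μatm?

pCO2 = 1370 μatm

KH = 10^(−1.50) = 3.162×10^-2 mol kg⁻¹ atm⁻¹
pCO2 = [CO2*]/KH = 43.3×10^-6 / 3.162×10^-2 = 1.37×10^-3 atm = 1370 μatm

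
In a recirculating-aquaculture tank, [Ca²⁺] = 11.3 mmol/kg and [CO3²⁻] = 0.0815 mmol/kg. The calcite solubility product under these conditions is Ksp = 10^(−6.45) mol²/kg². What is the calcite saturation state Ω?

Ω = 2.60

Ksp = 10^(−6.45) = 3.548×10^-7
Ω = [Ca²⁺][CO3²⁻]/Ksp = (11.3×10^-3)(0.0815×10^-3) / 3.548×10^-7 = 2.60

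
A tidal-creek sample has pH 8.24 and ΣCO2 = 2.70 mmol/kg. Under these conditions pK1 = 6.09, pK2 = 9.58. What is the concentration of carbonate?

α₂ = 1 / (1 + [H⁺]/K2 + [H⁺]²/(K1K2)) = 1 / (1 + 10^+1.34 + 10^-0.81)
   = 1 / (1 + 21.878 + 0.15488) = 1/23.032 = 0.04342
[CO3²⁻] = α₂ × DIC = 0.04342 × 2.70 = 0.117 mmol/kg

[CO3²⁻] = 0.117 mmol/kg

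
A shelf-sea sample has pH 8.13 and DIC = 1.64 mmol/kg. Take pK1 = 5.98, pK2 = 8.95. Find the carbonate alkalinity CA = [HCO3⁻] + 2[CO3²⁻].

CA = [HCO3⁻] + 2[CO3²⁻] = (α₁ + 2α₂)·DIC
At pH 8.13: [H⁺]/K1 = 10^-2.15 = 0.0070795, K2/[H⁺] = 10^-0.82 = 0.15136
α₁ = 1/(1 + 0.0070795 + 0.15136) = 1/1.1584 = 0.8632; α₂ = α₁·K2/[H⁺] = 0.1307
α₁ + 2α₂ = 1.1245
CA = 1.1245 × 1.64 = 1.84 mmol/kg

CA = 1.84 mmol/kg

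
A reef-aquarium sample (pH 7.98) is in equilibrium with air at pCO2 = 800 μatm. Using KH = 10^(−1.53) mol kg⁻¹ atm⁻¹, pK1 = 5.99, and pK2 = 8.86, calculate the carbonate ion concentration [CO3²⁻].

[CO3²⁻] = 0.304 mmol/kg

[CO2*] = KH · pCO2 = 10^(−1.53) × 800×10^-6 = 2.361×10^-5 mol/kg
α₀ = 1/(1 + K1/[H⁺] + K1K2/[H⁺]²) = 1/(1 + 10^+1.99 + 10^+1.11) = 0.008960
DIC = [CO2*]/α₀ = 2.361×10^-5 / 0.008960 = 2.635 mmol/kg
[CO3²⁻] = α₂·DIC; α₂ = 0.1154, so [CO3²⁻] = 0.1154 × 2.635 = 0.304 mmol/kg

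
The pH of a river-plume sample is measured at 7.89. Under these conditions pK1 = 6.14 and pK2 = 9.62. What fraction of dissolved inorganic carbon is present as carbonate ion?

α₂ = 1 / (1 + [H⁺]/K2 + [H⁺]²/(K1K2)) = 1 / (1 + 10^+1.73 + 10^-0.02)
   = 1 / (1 + 53.703 + 0.95499) = 1/55.658 = 0.01797

α₂ = 0.0180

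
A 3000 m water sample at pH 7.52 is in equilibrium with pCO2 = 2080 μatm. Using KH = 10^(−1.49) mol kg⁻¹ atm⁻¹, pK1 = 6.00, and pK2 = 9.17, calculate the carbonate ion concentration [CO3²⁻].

[CO3²⁻] = 0.0499 mmol/kg

[CO2*] = KH · pCO2 = 10^(−1.49) × 2080×10^-6 = 6.731×10^-5 mol/kg
α₀ = 1/(1 + K1/[H⁺] + K1K2/[H⁺]²) = 1/(1 + 10^+1.52 + 10^-0.13) = 0.02869
DIC = [CO2*]/α₀ = 6.731×10^-5 / 0.02869 = 2.346 mmol/kg
[CO3²⁻] = α₂·DIC; α₂ = 0.02127, so [CO3²⁻] = 0.02127 × 2.346 = 0.0499 mmol/kg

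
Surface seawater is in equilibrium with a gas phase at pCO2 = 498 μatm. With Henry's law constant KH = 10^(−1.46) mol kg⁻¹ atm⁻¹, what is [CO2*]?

KH = 10^(−1.46) = 3.467×10^-2 mol kg⁻¹ atm⁻¹
[CO2*] = KH · pCO2 = 3.467×10^-2 × 498×10^-6 atm = 1.73×10^-5 mol/kg

[CO2*] = 17.3 μmol/kg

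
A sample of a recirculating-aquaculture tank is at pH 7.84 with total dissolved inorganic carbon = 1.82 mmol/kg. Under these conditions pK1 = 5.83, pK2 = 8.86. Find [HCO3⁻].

[HCO3⁻] = 1.65 mmol/kg

α₁ = 1 / (1 + [H⁺]/K1 + K2/[H⁺]) = 1 / (1 + 10^-2.01 + 10^-1.02)
   = 1 / (1 + 0.0097724 + 0.095499) = 1/1.1053 = 0.9048
[HCO3⁻] = α₁ × DIC = 0.9048 × 1.82 = 1.65 mmol/kg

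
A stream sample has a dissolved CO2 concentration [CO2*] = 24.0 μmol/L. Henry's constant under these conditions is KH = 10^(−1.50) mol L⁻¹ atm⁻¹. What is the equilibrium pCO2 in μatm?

pCO2 = 759 μatm

KH = 10^(−1.50) = 3.162×10^-2 mol L⁻¹ atm⁻¹
pCO2 = [CO2*]/KH = 24.0×10^-6 / 3.162×10^-2 = 7.59×10^-4 atm = 759 μatm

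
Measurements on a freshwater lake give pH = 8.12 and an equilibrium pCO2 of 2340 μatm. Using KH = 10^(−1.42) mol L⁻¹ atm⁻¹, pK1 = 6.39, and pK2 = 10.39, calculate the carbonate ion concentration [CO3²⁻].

[CO3²⁻] = 0.0257 mmol/L

[CO2*] = KH · pCO2 = 10^(−1.42) × 2340×10^-6 = 8.896×10^-5 mol/L
α₀ = 1/(1 + K1/[H⁺] + K1K2/[H⁺]²) = 1/(1 + 10^+1.73 + 10^-0.54) = 0.01818
DIC = [CO2*]/α₀ = 8.896×10^-5 / 0.01818 = 4.892 mmol/L
[CO3²⁻] = α₂·DIC; α₂ = 0.005244, so [CO3²⁻] = 0.005244 × 4.892 = 0.0257 mmol/L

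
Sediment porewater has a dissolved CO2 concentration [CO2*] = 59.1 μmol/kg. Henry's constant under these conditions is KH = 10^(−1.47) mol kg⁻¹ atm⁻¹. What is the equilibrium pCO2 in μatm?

KH = 10^(−1.47) = 3.388×10^-2 mol kg⁻¹ atm⁻¹
pCO2 = [CO2*]/KH = 59.1×10^-6 / 3.388×10^-2 = 1.74×10^-3 atm = 1740 μatm

pCO2 = 1740 μatm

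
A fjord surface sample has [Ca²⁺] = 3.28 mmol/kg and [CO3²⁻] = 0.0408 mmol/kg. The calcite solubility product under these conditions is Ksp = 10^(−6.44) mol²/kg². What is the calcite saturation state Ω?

Ω = 0.369

Ksp = 10^(−6.44) = 3.631×10^-7
Ω = [Ca²⁺][CO3²⁻]/Ksp = (3.28×10^-3)(0.0408×10^-3) / 3.631×10^-7 = 0.369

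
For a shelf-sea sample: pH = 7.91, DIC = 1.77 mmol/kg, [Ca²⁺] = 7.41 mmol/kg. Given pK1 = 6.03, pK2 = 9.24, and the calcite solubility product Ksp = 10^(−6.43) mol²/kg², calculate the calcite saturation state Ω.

α₂ = 1 / (1 + [H⁺]/K2 + [H⁺]²/(K1K2)) = 1 / (1 + 10^+1.33 + 10^-0.55)
   = 1 / (1 + 21.380 + 0.28184) = 1/22.661 = 0.04413
[CO3²⁻] = α₂ × DIC = 0.04413 × 1.77 = 0.07811 mmol/kg
Ksp = 10^(−6.43) = 3.715×10^-7
Ω = [Ca²⁺][CO3²⁻]/Ksp = (7.41×10^-3)(7.811×10^-5) / 3.715×10^-7 = 1.56

Ω = 1.56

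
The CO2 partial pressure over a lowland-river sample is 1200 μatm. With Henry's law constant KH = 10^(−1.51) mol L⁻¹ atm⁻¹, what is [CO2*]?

KH = 10^(−1.51) = 3.090×10^-2 mol L⁻¹ atm⁻¹
[CO2*] = KH · pCO2 = 3.090×10^-2 × 1200×10^-6 atm = 3.71×10^-5 mol/L

[CO2*] = 37.1 μmol/L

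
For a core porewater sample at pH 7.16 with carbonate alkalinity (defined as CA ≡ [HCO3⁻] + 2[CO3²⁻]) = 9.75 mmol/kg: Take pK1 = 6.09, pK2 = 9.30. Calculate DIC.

DIC = 10.5 mmol/kg

CA = [HCO3⁻] + 2[CO3²⁻] = (α₁ + 2α₂)·DIC
At pH 7.16: [H⁺]/K1 = 10^-1.07 = 0.085114, K2/[H⁺] = 10^-2.14 = 0.0072444
α₁ = 1/(1 + 0.085114 + 0.0072444) = 1/1.0924 = 0.9155; α₂ = α₁·K2/[H⁺] = 0.006632
α₁ + 2α₂ = 0.9287
DIC = CA / (α₁ + 2α₂) = 9.75 / 0.9287 = 10.5 mmol/kg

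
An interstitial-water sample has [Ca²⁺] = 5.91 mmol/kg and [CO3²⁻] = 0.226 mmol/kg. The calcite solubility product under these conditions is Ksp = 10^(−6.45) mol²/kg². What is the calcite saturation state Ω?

Ksp = 10^(−6.45) = 3.548×10^-7
Ω = [Ca²⁺][CO3²⁻]/Ksp = (5.91×10^-3)(0.226×10^-3) / 3.548×10^-7 = 3.76

Ω = 3.76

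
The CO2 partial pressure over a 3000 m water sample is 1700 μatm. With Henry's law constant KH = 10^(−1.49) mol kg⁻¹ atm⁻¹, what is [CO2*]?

KH = 10^(−1.49) = 3.236×10^-2 mol kg⁻¹ atm⁻¹
[CO2*] = KH · pCO2 = 3.236×10^-2 × 1700×10^-6 atm = 5.50×10^-5 mol/kg

[CO2*] = 55.0 μmol/kg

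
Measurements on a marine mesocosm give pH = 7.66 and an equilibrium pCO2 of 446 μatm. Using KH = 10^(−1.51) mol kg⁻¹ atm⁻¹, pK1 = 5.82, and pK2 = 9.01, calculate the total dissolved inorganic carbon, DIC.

[CO2*] = KH · pCO2 = 10^(−1.51) × 446×10^-6 = 1.378×10^-5 mol/kg
α₀ = 1/(1 + K1/[H⁺] + K1K2/[H⁺]²) = 1/(1 + 10^+1.84 + 10^+0.49) = 0.01365
DIC = [CO2*]/α₀ = 1.378×10^-5 / 0.01365 = 1.01 mmol/kg

DIC = 1.01 mmol/kg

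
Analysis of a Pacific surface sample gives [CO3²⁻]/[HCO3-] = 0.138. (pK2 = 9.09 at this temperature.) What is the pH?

pH = 8.23

From K2 = [H⁺][CO3²⁻]/[HCO3-]:  pH = pK2 + log₁₀([CO3²⁻]/[HCO3-])
log₁₀(0.138) = -0.860
pH = 9.09 + (-0.860) = 8.23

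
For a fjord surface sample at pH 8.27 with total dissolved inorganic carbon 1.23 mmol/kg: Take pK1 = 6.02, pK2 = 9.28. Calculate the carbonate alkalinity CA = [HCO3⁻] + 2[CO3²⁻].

CA = 1.33 mmol/kg

CA = [HCO3⁻] + 2[CO3²⁻] = (α₁ + 2α₂)·DIC
At pH 8.27: [H⁺]/K1 = 10^-2.25 = 0.0056234, K2/[H⁺] = 10^-1.01 = 0.097724
α₁ = 1/(1 + 0.0056234 + 0.097724) = 1/1.1033 = 0.9063; α₂ = α₁·K2/[H⁺] = 0.08857
α₁ + 2α₂ = 1.0835
CA = 1.0835 × 1.23 = 1.33 mmol/kg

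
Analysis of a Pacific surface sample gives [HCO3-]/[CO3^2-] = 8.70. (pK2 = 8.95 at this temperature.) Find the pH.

From K2 = [H⁺][CO3^2-]/[HCO3-]:  pH = pK2 − log₁₀([HCO3-]/[CO3^2-])
log₁₀(8.70) = +0.940
pH = 8.95 − (+0.940) = 8.01

pH = 8.01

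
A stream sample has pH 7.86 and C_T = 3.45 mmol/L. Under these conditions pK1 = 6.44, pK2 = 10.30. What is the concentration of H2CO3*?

[CO2*] = 0.126 mmol/L

α₀ = 1 / (1 + K1/[H⁺] + K1K2/[H⁺]²) = 1 / (1 + 10^+1.42 + 10^-1.02)
   = 1 / (1 + 26.303 + 0.095499) = 1/27.398 = 0.03650
[CO2*] = α₀ × DIC = 0.03650 × 3.45 = 0.126 mmol/L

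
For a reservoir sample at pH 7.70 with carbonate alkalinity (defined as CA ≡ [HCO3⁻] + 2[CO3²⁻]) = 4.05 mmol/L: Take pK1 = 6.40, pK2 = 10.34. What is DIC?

DIC = 4.24 mmol/L

CA = [HCO3⁻] + 2[CO3²⁻] = (α₁ + 2α₂)·DIC
At pH 7.70: [H⁺]/K1 = 10^-1.30 = 0.050119, K2/[H⁺] = 10^-2.64 = 0.0022909
α₁ = 1/(1 + 0.050119 + 0.0022909) = 1/1.0524 = 0.9502; α₂ = α₁·K2/[H⁺] = 0.002177
α₁ + 2α₂ = 0.9546
DIC = CA / (α₁ + 2α₂) = 4.05 / 0.9546 = 4.24 mmol/L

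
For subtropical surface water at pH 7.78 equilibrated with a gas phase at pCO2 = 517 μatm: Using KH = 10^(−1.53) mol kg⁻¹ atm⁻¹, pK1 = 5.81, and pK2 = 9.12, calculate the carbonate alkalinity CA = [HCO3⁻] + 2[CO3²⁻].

CA = 1.55 mmol/kg

[CO2*] = KH · pCO2 = 10^(−1.53) × 517×10^-6 = 1.526×10^-5 mol/kg
α₀ = 1/(1 + K1/[H⁺] + K1K2/[H⁺]²) = 1/(1 + 10^+1.97 + 10^+0.63) = 0.01014
DIC = [CO2*]/α₀ = 1.526×10^-5 / 0.01014 = 1.504 mmol/kg
CA = (α₁ + 2α₂)·DIC = (0.9466 + 2×0.04327) × 1.504 = 1.55 mmol/kg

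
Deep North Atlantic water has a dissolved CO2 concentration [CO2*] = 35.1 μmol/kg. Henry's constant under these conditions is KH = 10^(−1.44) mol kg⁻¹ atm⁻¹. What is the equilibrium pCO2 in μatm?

pCO2 = 967 μatm

KH = 10^(−1.44) = 3.631×10^-2 mol kg⁻¹ atm⁻¹
pCO2 = [CO2*]/KH = 35.1×10^-6 / 3.631×10^-2 = 9.67×10^-4 atm = 967 μatm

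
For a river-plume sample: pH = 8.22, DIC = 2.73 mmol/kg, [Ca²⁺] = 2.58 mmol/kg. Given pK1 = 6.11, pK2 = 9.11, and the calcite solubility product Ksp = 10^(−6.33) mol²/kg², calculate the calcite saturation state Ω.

α₂ = 1 / (1 + [H⁺]/K2 + [H⁺]²/(K1K2)) = 1 / (1 + 10^+0.89 + 10^-1.22)
   = 1 / (1 + 7.7625 + 0.060256) = 1/8.8227 = 0.1133
[CO3²⁻] = α₂ × DIC = 0.1133 × 2.73 = 0.3094 mmol/kg
Ksp = 10^(−6.33) = 4.677×10^-7
Ω = [Ca²⁺][CO3²⁻]/Ksp = (2.58×10^-3)(3.094×10^-4) / 4.677×10^-7 = 1.71

Ω = 1.71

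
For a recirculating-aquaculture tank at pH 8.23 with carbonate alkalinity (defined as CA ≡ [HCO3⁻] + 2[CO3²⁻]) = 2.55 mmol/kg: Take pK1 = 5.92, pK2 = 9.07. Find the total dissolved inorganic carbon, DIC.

CA = [HCO3⁻] + 2[CO3²⁻] = (α₁ + 2α₂)·DIC
At pH 8.23: [H⁺]/K1 = 10^-2.31 = 0.0048978, K2/[H⁺] = 10^-0.84 = 0.14454
α₁ = 1/(1 + 0.0048978 + 0.14454) = 1/1.1494 = 0.8700; α₂ = α₁·K2/[H⁺] = 0.1258
α₁ + 2α₂ = 1.1215
DIC = CA / (α₁ + 2α₂) = 2.55 / 1.1215 = 2.27 mmol/kg

DIC = 2.27 mmol/kg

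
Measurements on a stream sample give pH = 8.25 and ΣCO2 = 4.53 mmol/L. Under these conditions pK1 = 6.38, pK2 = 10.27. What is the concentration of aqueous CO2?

[CO2*] = 0.0597 mmol/L

α₀ = 1 / (1 + K1/[H⁺] + K1K2/[H⁺]²) = 1 / (1 + 10^+1.87 + 10^-0.15)
   = 1 / (1 + 74.131 + 0.70795) = 1/75.839 = 0.01319
[CO2*] = α₀ × DIC = 0.01319 × 4.53 = 0.0597 mmol/L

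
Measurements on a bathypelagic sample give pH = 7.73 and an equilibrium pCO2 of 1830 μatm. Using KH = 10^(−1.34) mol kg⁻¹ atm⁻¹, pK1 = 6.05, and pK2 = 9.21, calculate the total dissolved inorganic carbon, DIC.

[CO2*] = KH · pCO2 = 10^(−1.34) × 1830×10^-6 = 8.365×10^-5 mol/kg
α₀ = 1/(1 + K1/[H⁺] + K1K2/[H⁺]²) = 1/(1 + 10^+1.68 + 10^+0.20) = 0.01982
DIC = [CO2*]/α₀ = 8.365×10^-5 / 0.01982 = 4.22 mmol/kg

DIC = 4.22 mmol/kg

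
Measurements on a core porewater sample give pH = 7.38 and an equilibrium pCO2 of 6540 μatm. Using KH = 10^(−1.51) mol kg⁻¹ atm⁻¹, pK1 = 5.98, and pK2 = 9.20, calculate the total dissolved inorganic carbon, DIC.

[CO2*] = KH · pCO2 = 10^(−1.51) × 6540×10^-6 = 2.021×10^-4 mol/kg
α₀ = 1/(1 + K1/[H⁺] + K1K2/[H⁺]²) = 1/(1 + 10^+1.40 + 10^-0.42) = 0.03774
DIC = [CO2*]/α₀ = 2.021×10^-4 / 0.03774 = 5.36 mmol/kg

DIC = 5.36 mmol/kg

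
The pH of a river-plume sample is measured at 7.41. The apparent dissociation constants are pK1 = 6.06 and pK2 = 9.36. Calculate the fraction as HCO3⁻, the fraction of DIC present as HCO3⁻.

α₁ = 1 / (1 + [H⁺]/K1 + K2/[H⁺]) = 1 / (1 + 10^-1.35 + 10^-1.95)
   = 1 / (1 + 0.044668 + 0.011220) = 1/1.0559 = 0.9471

α₁ = 0.947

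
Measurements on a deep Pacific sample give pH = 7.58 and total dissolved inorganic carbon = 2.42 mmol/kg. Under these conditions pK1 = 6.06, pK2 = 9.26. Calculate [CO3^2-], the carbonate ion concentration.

[CO3²⁻] = 0.0481 mmol/kg

α₂ = 1 / (1 + [H⁺]/K2 + [H⁺]²/(K1K2)) = 1 / (1 + 10^+1.68 + 10^+0.16)
   = 1 / (1 + 47.863 + 1.4454) = 1/50.308 = 0.01988
[CO3²⁻] = α₂ × DIC = 0.01988 × 2.42 = 0.0481 mmol/kg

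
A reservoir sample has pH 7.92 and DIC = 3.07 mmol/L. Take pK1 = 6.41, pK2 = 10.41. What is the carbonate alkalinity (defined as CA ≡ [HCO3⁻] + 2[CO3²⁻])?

CA = [HCO3⁻] + 2[CO3²⁻] = (α₁ + 2α₂)·DIC
At pH 7.92: [H⁺]/K1 = 10^-1.51 = 0.030903, K2/[H⁺] = 10^-2.49 = 0.0032359
α₁ = 1/(1 + 0.030903 + 0.0032359) = 1/1.0341 = 0.9670; α₂ = α₁·K2/[H⁺] = 0.003129
α₁ + 2α₂ = 0.9732
CA = 0.9732 × 3.07 = 2.99 mmol/L

CA = 2.99 mmol/L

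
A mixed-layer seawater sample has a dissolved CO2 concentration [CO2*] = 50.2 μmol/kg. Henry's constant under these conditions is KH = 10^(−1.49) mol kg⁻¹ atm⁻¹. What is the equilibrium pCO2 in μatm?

KH = 10^(−1.49) = 3.236×10^-2 mol kg⁻¹ atm⁻¹
pCO2 = [CO2*]/KH = 50.2×10^-6 / 3.236×10^-2 = 1.55×10^-3 atm = 1550 μatm

pCO2 = 1550 μatm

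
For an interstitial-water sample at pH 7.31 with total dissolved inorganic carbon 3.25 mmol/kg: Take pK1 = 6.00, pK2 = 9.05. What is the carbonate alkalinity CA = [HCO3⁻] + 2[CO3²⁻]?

CA = [HCO3⁻] + 2[CO3²⁻] = (α₁ + 2α₂)·DIC
At pH 7.31: [H⁺]/K1 = 10^-1.31 = 0.048978, K2/[H⁺] = 10^-1.74 = 0.018197
α₁ = 1/(1 + 0.048978 + 0.018197) = 1/1.0672 = 0.9371; α₂ = α₁·K2/[H⁺] = 0.01705
α₁ + 2α₂ = 0.9712
CA = 0.9712 × 3.25 = 3.16 mmol/kg

CA = 3.16 mmol/kg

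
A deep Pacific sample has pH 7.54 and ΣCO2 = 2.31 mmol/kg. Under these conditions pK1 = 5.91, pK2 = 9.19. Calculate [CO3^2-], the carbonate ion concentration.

[CO3²⁻] = 0.0494 mmol/kg

α₂ = 1 / (1 + [H⁺]/K2 + [H⁺]²/(K1K2)) = 1 / (1 + 10^+1.65 + 10^+0.02)
   = 1 / (1 + 44.668 + 1.0471) = 1/46.715 = 0.02141
[CO3²⁻] = α₂ × DIC = 0.02141 × 2.31 = 0.0494 mmol/kg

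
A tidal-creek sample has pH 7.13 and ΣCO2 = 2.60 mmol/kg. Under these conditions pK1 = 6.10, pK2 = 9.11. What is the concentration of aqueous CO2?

α₀ = 1 / (1 + K1/[H⁺] + K1K2/[H⁺]²) = 1 / (1 + 10^+1.03 + 10^-0.95)
   = 1 / (1 + 10.715 + 0.11220) = 1/11.827 = 0.08455
[CO2*] = α₀ × DIC = 0.08455 × 2.60 = 0.220 mmol/kg

[CO2*] = 0.220 mmol/kg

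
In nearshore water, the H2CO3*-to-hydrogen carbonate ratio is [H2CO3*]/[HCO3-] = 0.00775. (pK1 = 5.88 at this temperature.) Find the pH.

pH = 7.99

From K1 = [H⁺][HCO3-]/[H2CO3*]:  pH = pK1 − log₁₀([H2CO3*]/[HCO3-])
log₁₀(0.00775) = -2.111
pH = 5.88 − (-2.111) = 7.99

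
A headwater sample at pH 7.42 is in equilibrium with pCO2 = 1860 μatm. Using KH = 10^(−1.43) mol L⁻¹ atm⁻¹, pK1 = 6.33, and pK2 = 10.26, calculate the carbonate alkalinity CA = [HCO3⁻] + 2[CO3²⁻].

CA = 0.853 mmol/L

[CO2*] = KH · pCO2 = 10^(−1.43) × 1860×10^-6 = 6.911×10^-5 mol/L
α₀ = 1/(1 + K1/[H⁺] + K1K2/[H⁺]²) = 1/(1 + 10^+1.09 + 10^-1.75) = 0.07507
DIC = [CO2*]/α₀ = 6.911×10^-5 / 0.07507 = 0.9205 mmol/L
CA = (α₁ + 2α₂)·DIC = (0.9236 + 2×0.001335) × 0.9205 = 0.853 mmol/L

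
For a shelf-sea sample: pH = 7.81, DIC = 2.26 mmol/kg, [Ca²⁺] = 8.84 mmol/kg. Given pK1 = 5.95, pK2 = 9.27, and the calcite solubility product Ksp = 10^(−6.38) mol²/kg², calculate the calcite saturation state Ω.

Ω = 1.58

α₂ = 1 / (1 + [H⁺]/K2 + [H⁺]²/(K1K2)) = 1 / (1 + 10^+1.46 + 10^-0.40)
   = 1 / (1 + 28.840 + 0.39811) = 1/30.238 = 0.03307
[CO3²⁻] = α₂ × DIC = 0.03307 × 2.26 = 0.07474 mmol/kg
Ksp = 10^(−6.38) = 4.169×10^-7
Ω = [Ca²⁺][CO3²⁻]/Ksp = (8.84×10^-3)(7.474×10^-5) / 4.169×10^-7 = 1.58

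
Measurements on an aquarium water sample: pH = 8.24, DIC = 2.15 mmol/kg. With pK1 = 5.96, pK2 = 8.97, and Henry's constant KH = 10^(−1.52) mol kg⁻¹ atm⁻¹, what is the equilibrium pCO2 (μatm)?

α₀ = 1 / (1 + K1/[H⁺] + K1K2/[H⁺]²) = 1 / (1 + 10^+2.28 + 10^+1.55)
   = 1 / (1 + 190.55 + 35.481) = 1/227.03 = 0.004405
[CO2*] = α₀ × DIC = 0.004405 × 2.15 = 0.009470 mmol/kg = 9.470 μmol/kg
pCO2 = [CO2*]/KH = 9.470×10^-6 / 3.020×10^-2 = 314 μatm

pCO2 = 314 μatm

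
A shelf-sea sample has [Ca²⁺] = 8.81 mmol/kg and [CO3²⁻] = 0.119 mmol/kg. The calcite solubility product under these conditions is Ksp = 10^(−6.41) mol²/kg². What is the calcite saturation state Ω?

Ω = 2.69

Ksp = 10^(−6.41) = 3.890×10^-7
Ω = [Ca²⁺][CO3²⁻]/Ksp = (8.81×10^-3)(0.119×10^-3) / 3.890×10^-7 = 2.69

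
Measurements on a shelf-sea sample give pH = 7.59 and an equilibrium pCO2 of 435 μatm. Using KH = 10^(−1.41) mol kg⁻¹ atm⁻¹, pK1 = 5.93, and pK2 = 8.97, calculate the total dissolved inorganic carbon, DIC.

DIC = 0.823 mmol/kg

[CO2*] = KH · pCO2 = 10^(−1.41) × 435×10^-6 = 1.692×10^-5 mol/kg
α₀ = 1/(1 + K1/[H⁺] + K1K2/[H⁺]²) = 1/(1 + 10^+1.66 + 10^+0.28) = 0.02057
DIC = [CO2*]/α₀ = 1.692×10^-5 / 0.02057 = 0.823 mmol/kg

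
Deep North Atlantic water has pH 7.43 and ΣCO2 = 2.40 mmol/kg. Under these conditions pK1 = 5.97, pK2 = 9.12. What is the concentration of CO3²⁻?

α₂ = 1 / (1 + [H⁺]/K2 + [H⁺]²/(K1K2)) = 1 / (1 + 10^+1.69 + 10^+0.23)
   = 1 / (1 + 48.978 + 1.6982) = 1/51.676 = 0.01935
[CO3²⁻] = α₂ × DIC = 0.01935 × 2.40 = 0.0464 mmol/kg

[CO3²⁻] = 0.0464 mmol/kg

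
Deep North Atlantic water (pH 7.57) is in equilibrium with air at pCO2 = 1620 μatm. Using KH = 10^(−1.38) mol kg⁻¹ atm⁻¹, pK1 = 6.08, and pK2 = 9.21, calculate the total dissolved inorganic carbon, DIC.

DIC = 2.20 mmol/kg

[CO2*] = KH · pCO2 = 10^(−1.38) × 1620×10^-6 = 6.753×10^-5 mol/kg
α₀ = 1/(1 + K1/[H⁺] + K1K2/[H⁺]²) = 1/(1 + 10^+1.49 + 10^-0.15) = 0.03066
DIC = [CO2*]/α₀ = 6.753×10^-5 / 0.03066 = 2.20 mmol/kg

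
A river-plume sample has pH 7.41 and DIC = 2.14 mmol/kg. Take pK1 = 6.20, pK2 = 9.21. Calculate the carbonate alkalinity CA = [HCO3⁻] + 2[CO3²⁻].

CA = [HCO3⁻] + 2[CO3²⁻] = (α₁ + 2α₂)·DIC
At pH 7.41: [H⁺]/K1 = 10^-1.21 = 0.061660, K2/[H⁺] = 10^-1.80 = 0.015849
α₁ = 1/(1 + 0.061660 + 0.015849) = 1/1.0775 = 0.9281; α₂ = α₁·K2/[H⁺] = 0.01471
α₁ + 2α₂ = 0.9575
CA = 0.9575 × 2.14 = 2.05 mmol/kg

CA = 2.05 mmol/kg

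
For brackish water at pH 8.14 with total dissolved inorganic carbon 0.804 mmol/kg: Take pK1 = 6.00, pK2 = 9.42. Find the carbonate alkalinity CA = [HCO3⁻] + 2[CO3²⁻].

CA = [HCO3⁻] + 2[CO3²⁻] = (α₁ + 2α₂)·DIC
At pH 8.14: [H⁺]/K1 = 10^-2.14 = 0.0072444, K2/[H⁺] = 10^-1.28 = 0.052481
α₁ = 1/(1 + 0.0072444 + 0.052481) = 1/1.0597 = 0.9436; α₂ = α₁·K2/[H⁺] = 0.04952
α₁ + 2α₂ = 1.0427
CA = 1.0427 × 0.804 = 0.838 mmol/kg

CA = 0.838 mmol/kg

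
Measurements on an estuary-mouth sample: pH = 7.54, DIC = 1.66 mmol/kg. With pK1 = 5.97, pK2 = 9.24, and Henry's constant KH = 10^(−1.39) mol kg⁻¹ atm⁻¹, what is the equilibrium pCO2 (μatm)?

pCO2 = 1050 μatm

α₀ = 1 / (1 + K1/[H⁺] + K1K2/[H⁺]²) = 1 / (1 + 10^+1.57 + 10^-0.13)
   = 1 / (1 + 37.154 + 0.74131) = 1/38.895 = 0.02571
[CO2*] = α₀ × DIC = 0.02571 × 1.66 = 0.04268 mmol/kg
pCO2 = [CO2*]/KH = 4.268×10^-5 / 4.074×10^-2 = 1050 μatm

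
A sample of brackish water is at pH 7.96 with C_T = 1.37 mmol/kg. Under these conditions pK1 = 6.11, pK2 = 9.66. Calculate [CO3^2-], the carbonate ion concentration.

α₂ = 1 / (1 + [H⁺]/K2 + [H⁺]²/(K1K2)) = 1 / (1 + 10^+1.70 + 10^-0.15)
   = 1 / (1 + 50.119 + 0.70795) = 1/51.827 = 0.01930
[CO3²⁻] = α₂ × DIC = 0.01930 × 1.37 = 0.0264 mmol/kg

[CO3²⁻] = 0.0264 mmol/kg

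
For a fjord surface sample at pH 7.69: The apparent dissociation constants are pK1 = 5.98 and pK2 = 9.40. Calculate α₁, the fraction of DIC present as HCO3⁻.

α₁ = 0.962

α₁ = 1 / (1 + [H⁺]/K1 + K2/[H⁺]) = 1 / (1 + 10^-1.71 + 10^-1.71)
   = 1 / (1 + 0.019498 + 0.019498) = 1/1.0390 = 0.9625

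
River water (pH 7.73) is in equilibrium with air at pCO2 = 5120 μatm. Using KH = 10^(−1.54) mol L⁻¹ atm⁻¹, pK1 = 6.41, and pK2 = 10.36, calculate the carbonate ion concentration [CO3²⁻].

[CO2*] = KH · pCO2 = 10^(−1.54) × 5120×10^-6 = 1.477×10^-4 mol/L
α₀ = 1/(1 + K1/[H⁺] + K1K2/[H⁺]²) = 1/(1 + 10^+1.32 + 10^-1.31) = 0.04557
DIC = [CO2*]/α₀ = 1.477×10^-4 / 0.04557 = 3.240 mmol/L
[CO3²⁻] = α₂·DIC; α₂ = 0.002232, so [CO3²⁻] = 0.002232 × 3.240 = 0.00723 mmol/L = 7.23 μmol/L

[CO3²⁻] = 7.23 μmol/L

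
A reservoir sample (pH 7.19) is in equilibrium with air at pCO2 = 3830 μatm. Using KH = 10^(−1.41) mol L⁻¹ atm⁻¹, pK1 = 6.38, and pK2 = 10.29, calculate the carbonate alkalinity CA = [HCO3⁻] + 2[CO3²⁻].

[CO2*] = KH · pCO2 = 10^(−1.41) × 3830×10^-6 = 1.490×10^-4 mol/L
α₀ = 1/(1 + K1/[H⁺] + K1K2/[H⁺]²) = 1/(1 + 10^+0.81 + 10^-2.29) = 0.1340
DIC = [CO2*]/α₀ = 1.490×10^-4 / 0.1340 = 1.112 mmol/L
CA = (α₁ + 2α₂)·DIC = (0.8653 + 2×0.0006873) × 1.112 = 0.964 mmol/L

CA = 0.964 mmol/L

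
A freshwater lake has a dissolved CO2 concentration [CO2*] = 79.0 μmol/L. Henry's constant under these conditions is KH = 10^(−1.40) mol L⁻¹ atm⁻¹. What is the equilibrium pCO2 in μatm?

KH = 10^(−1.40) = 3.981×10^-2 mol L⁻¹ atm⁻¹
pCO2 = [CO2*]/KH = 79.0×10^-6 / 3.981×10^-2 = 1.98×10^-3 atm = 1980 μatm

pCO2 = 1980 μatm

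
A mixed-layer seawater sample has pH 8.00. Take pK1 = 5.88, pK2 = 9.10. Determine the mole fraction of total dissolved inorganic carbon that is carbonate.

α₂ = 0.0731

α₂ = 1 / (1 + [H⁺]/K2 + [H⁺]²/(K1K2)) = 1 / (1 + 10^+1.10 + 10^-1.02)
   = 1 / (1 + 12.589 + 0.095499) = 1/13.685 = 0.07307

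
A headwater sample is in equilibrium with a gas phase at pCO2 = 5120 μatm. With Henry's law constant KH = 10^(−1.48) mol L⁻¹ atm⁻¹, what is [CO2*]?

KH = 10^(−1.48) = 3.311×10^-2 mol L⁻¹ atm⁻¹
[CO2*] = KH · pCO2 = 3.311×10^-2 × 5120×10^-6 atm = 1.70×10^-4 mol/L

[CO2*] = 170 μmol/L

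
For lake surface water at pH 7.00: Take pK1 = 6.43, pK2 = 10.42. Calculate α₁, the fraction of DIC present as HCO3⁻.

α₁ = 1 / (1 + [H⁺]/K1 + K2/[H⁺]) = 1 / (1 + 10^-0.57 + 10^-3.42)
   = 1 / (1 + 0.26915 + 0.00038019) = 1/1.2695 = 0.7877

α₁ = 0.788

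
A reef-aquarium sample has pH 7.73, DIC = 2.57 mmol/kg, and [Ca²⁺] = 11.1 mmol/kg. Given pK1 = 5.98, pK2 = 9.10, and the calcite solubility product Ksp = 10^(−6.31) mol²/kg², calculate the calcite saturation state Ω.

Ω = 2.34

α₂ = 1 / (1 + [H⁺]/K2 + [H⁺]²/(K1K2)) = 1 / (1 + 10^+1.37 + 10^-0.38)
   = 1 / (1 + 23.442 + 0.41687) = 1/24.859 = 0.04023
[CO3²⁻] = α₂ × DIC = 0.04023 × 2.57 = 0.1034 mmol/kg
Ksp = 10^(−6.31) = 4.898×10^-7
Ω = [Ca²⁺][CO3²⁻]/Ksp = (11.1×10^-3)(1.034×10^-4) / 4.898×10^-7 = 2.34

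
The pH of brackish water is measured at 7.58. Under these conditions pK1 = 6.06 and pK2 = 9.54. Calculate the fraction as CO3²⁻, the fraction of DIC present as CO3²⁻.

α₂ = 0.0105

α₂ = 1 / (1 + [H⁺]/K2 + [H⁺]²/(K1K2)) = 1 / (1 + 10^+1.96 + 10^+0.44)
   = 1 / (1 + 91.201 + 2.7542) = 1/94.955 = 0.01053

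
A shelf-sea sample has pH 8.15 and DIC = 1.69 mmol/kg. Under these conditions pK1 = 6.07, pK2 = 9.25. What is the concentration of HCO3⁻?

α₁ = 1 / (1 + [H⁺]/K1 + K2/[H⁺]) = 1 / (1 + 10^-2.08 + 10^-1.10)
   = 1 / (1 + 0.0083176 + 0.079433) = 1/1.0878 = 0.9193
[HCO3⁻] = α₁ × DIC = 0.9193 × 1.69 = 1.55 mmol/kg

[HCO3⁻] = 1.55 mmol/kg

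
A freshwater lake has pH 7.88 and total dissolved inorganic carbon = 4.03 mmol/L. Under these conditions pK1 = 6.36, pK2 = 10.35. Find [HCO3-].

α₁ = 1 / (1 + [H⁺]/K1 + K2/[H⁺]) = 1 / (1 + 10^-1.52 + 10^-2.47)
   = 1 / (1 + 0.030200 + 0.0033884) = 1/1.0336 = 0.9675
[HCO3⁻] = α₁ × DIC = 0.9675 × 4.03 = 3.90 mmol/L

[HCO3⁻] = 3.90 mmol/L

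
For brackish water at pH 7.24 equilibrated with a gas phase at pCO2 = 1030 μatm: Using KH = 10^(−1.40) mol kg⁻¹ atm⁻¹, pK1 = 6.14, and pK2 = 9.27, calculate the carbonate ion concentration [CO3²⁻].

[CO3²⁻] = 4.82 μmol/kg

[CO2*] = KH · pCO2 = 10^(−1.40) × 1030×10^-6 = 4.101×10^-5 mol/kg
α₀ = 1/(1 + K1/[H⁺] + K1K2/[H⁺]²) = 1/(1 + 10^+1.10 + 10^-0.93) = 0.07296
DIC = [CO2*]/α₀ = 4.101×10^-5 / 0.07296 = 0.5620 mmol/kg
[CO3²⁻] = α₂·DIC; α₂ = 0.008572, so [CO3²⁻] = 0.008572 × 0.5620 = 0.00482 mmol/kg = 4.82 μmol/kg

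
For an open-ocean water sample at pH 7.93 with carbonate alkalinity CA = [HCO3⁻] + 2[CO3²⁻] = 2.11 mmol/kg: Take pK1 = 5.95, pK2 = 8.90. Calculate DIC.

CA = [HCO3⁻] + 2[CO3²⁻] = (α₁ + 2α₂)·DIC
At pH 7.93: [H⁺]/K1 = 10^-1.98 = 0.010471, K2/[H⁺] = 10^-0.97 = 0.10715
α₁ = 1/(1 + 0.010471 + 0.10715) = 1/1.1176 = 0.8948; α₂ = α₁·K2/[H⁺] = 0.09587
α₁ + 2α₂ = 1.0865
DIC = CA / (α₁ + 2α₂) = 2.11 / 1.0865 = 1.94 mmol/kg

DIC = 1.94 mmol/kg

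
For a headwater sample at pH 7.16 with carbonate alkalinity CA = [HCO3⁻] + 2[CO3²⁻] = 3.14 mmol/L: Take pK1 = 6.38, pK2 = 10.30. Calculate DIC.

DIC = 3.66 mmol/L

CA = [HCO3⁻] + 2[CO3²⁻] = (α₁ + 2α₂)·DIC
At pH 7.16: [H⁺]/K1 = 10^-0.78 = 0.16596, K2/[H⁺] = 10^-3.14 = 0.00072444
α₁ = 1/(1 + 0.16596 + 0.00072444) = 1/1.1667 = 0.8571; α₂ = α₁·K2/[H⁺] = 0.0006209
α₁ + 2α₂ = 0.8584
DIC = CA / (α₁ + 2α₂) = 3.14 / 0.8584 = 3.66 mmol/L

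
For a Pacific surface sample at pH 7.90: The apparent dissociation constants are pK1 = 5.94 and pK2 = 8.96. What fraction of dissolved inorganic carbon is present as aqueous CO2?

α₀ = 1 / (1 + K1/[H⁺] + K1K2/[H⁺]²) = 1 / (1 + 10^+1.96 + 10^+0.90)
   = 1 / (1 + 91.201 + 7.9433) = 1/100.14 = 0.009986

α₀ = 0.00999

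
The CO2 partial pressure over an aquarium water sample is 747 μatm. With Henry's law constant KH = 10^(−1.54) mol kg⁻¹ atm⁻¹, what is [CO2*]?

[CO2*] = 21.5 μmol/kg

KH = 10^(−1.54) = 2.884×10^-2 mol kg⁻¹ atm⁻¹
[CO2*] = KH · pCO2 = 2.884×10^-2 × 747×10^-6 atm = 2.15×10^-5 mol/kg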